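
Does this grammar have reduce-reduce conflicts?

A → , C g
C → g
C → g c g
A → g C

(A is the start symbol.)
No reduce-reduce conflicts

Augment with A' → A and build the canonical LR(0) collection (I0 = CLOSURE({[A' → . A]}), then GOTO on every symbol after a dot until no new states appear). It has 10 states:
  I0: { [A → . , C g], [A → . g C], [A' → . A] }  — shift
  I1: { [A → , . C g], [C → . g c g], [C → . g] }  — shift
  I2: { [A' → A .] }  — accept
  I3: { [A → g . C], [C → . g c g], [C → . g] }  — shift
  I4: { [A → g C .] }  — reduce
  I5: { [C → g . c g], [C → g .] }  — shift, reduce
  I6: { [C → g c . g] }  — shift
  I7: { [C → g c g .] }  — reduce
  I8: { [A → , C . g] }  — shift
  I9: { [A → , C g .] }  — reduce

No state contains more than one complete item.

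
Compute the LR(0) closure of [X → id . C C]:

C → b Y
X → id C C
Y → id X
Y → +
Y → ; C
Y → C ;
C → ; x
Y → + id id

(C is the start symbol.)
{ [C → . ; x], [C → . b Y], [X → id . C C] }

Start with: [X → id . C C]
  [X → id . C C] has the dot before C: add [C → . b Y], [C → . ; x]
No further items can be added.

CLOSURE = { [C → . ; x], [C → . b Y], [X → id . C C] }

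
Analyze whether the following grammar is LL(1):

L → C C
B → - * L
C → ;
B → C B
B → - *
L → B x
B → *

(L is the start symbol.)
A grammar is LL(1) if for each non-terminal N with multiple productions, the predict sets of those productions are pairwise disjoint, where PREDICT(N → α) = (FIRST(α) \ {ε}) ∪ (FOLLOW(N) if α ⇒* ε).

Relevant sets:
  FIRST(C) = { ';' }
  FIRST(B) = { '*', '-', ';' }

For L:
  PREDICT(L → C C) = { ';' }
  PREDICT(L → B x) = { '*', '-', ';' }
For B:
  PREDICT(B → '-' '*' L) = { '-' }
  PREDICT(B → C B) = { ';' }
  PREDICT(B → '-' '*') = { '-' }
  PREDICT(B → '*') = { '*' }
C has a single production, so nothing to check there.

Conflict found: Predict set conflict for L: { ';' }
The grammar is NOT LL(1).

Answer: No. Predict set conflict for L: { ';' }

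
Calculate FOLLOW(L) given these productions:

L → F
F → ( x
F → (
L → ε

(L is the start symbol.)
To compute FOLLOW(L), find every occurrence of L on a right-hand side N → α L β: add FIRST(β) \ {ε}, and if β is empty or nullable also add FOLLOW(N). Iterate to a fixed point.

L is the start symbol, so $ ∈ FOLLOW(L).
L does not occur on any right-hand side.

Taking the union: FOLLOW(L) = { $ }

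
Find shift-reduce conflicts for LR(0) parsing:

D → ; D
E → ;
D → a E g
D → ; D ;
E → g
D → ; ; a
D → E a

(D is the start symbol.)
A shift-reduce conflict occurs when an LR(0) state has both:
  - a complete (reduce) item [A → α .] (dot at the end), and
  - a shift item [B → β . c γ] (dot before a terminal).

Augment with D' → D and build the canonical LR(0) collection (I0 = CLOSURE({[D' → . D]}), then GOTO on every symbol after a dot until no new states appear). It has 14 states:
  I0: { [D → . ; ; a], [D → . ; D ;], [D → . ; D], [D → . E a], [D → . a E g], [D' → . D], [E → . ;], [E → . g] }  — shift
  I1: { [D → . ; ; a], [D → . ; D ;], [D → . ; D], [D → . E a], [D → . a E g], [D → ; . ; a], [D → ; . D ;], [D → ; . D], [E → . ;], [E → . g], [E → ; .] }  — shift, reduce
  I2: { [D' → D .] }  — accept
  I3: { [D → E . a] }  — shift
  I4: { [D → a . E g], [E → . ;], [E → . g] }  — shift
  I5: { [E → g .] }  — reduce
  I6: { [E → ; .] }  — reduce
  I7: { [D → a E . g] }  — shift
  I8: { [D → a E g .] }  — reduce
  I9: { [D → E a .] }  — reduce
  I10: { [D → . ; ; a], [D → . ; D ;], [D → . ; D], [D → . E a], [D → . a E g], [D → ; . ; a], [D → ; . D ;], [D → ; . D], [D → ; ; . a], [E → . ;], [E → . g], [E → ; .] }  — shift, reduce
  I11: { [D → ; D . ;], [D → ; D .] }  — shift, reduce
  I12: { [D → ; D ; .] }  — reduce
  I13: { [D → ; ; a .], [D → a . E g], [E → . ;], [E → . g] }  — shift, reduce

I1 contains reduce item [E → ; .] and shift items [D → . ; ; a], [D → ; . ; a], [D → . ; D], [D → . ; D ;], [D → . a E g], [E → . ;], [E → . g] — shift-reduce conflict.
I10 contains reduce item [E → ; .] and shift items [D → . ; ; a], [D → ; . ; a], [D → ; ; . a], [D → . ; D], [D → . ; D ;], [D → . a E g], [E → . ;], [E → . g] — shift-reduce conflict.
I11 contains reduce item [D → ; D .] and shift item [D → ; D . ;] — shift-reduce conflict.
I13 contains reduce item [D → ; ; a .] and shift items [E → . ;], [E → . g] — shift-reduce conflict.

Answer: Yes — I1: [E → ; .] vs [D → . ; ; a]; I10: [E → ; .] vs [D → . ; ; a]; I11: [D → ; D .] vs [D → ; D . ;]; I13: [D → ; ; a .] vs [E → . ;]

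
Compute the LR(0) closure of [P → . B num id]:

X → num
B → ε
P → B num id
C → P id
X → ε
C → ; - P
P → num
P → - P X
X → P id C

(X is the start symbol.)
{ [B → .], [P → . B num id] }

To compute CLOSURE, for each item [A → α.Bβ] where B is a non-terminal, add [B → .γ] for all productions B → γ; repeat for the newly added items until nothing changes.

Start with: [P → . B num id]
  [P → . B num id] has the dot before B: add [B → .]
No further items can be added.

CLOSURE = { [B → .], [P → . B num id] }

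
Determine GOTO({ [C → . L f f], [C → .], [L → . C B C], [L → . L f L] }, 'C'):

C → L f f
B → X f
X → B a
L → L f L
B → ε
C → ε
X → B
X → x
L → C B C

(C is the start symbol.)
GOTO(I, 'C') = CLOSURE({ [A → αX.β] : [A → α.Xβ] ∈ I, X = 'C' })

Items with dot before 'C', with the dot advanced:
  [L → . C B C] → [L → C . B C]
Closure of the advanced items:
  [L → C . B C] has the dot before B: add [B → . X f], [B → .]
  [B → . X f] has the dot before X: add [X → . B a], [X → . B], [X → . x]

GOTO = { [B → . X f], [B → .], [L → C . B C], [X → . B a], [X → . B], [X → . x] }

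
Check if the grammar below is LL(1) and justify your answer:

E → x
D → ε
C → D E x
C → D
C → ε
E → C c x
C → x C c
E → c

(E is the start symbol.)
No. Predict set conflict for E: { 'x' }

A grammar is LL(1) if for each non-terminal N with multiple productions, the predict sets of those productions are pairwise disjoint, where PREDICT(N → α) = (FIRST(α) \ {ε}) ∪ (FOLLOW(N) if α ⇒* ε).

Relevant sets:
  FIRST(C) = { 'c', 'x', ε }
  FIRST(D) = { ε }
  FIRST(E) = { 'c', 'x' }
  FOLLOW(C) = { 'c' }

For E:
  PREDICT(E → x) = { 'x' }
  PREDICT(E → C c x) = { 'c', 'x' }
  PREDICT(E → c) = { 'c' }
For C:
  PREDICT(C → D E x) = { 'c', 'x' }
  PREDICT(C → D) = { 'c' }
  PREDICT(C → ε) = { 'c' }
  PREDICT(C → x C c) = { 'x' }
D has a single production, so nothing to check there.

Conflict found: Predict set conflict for E: { 'x' }
The grammar is NOT LL(1).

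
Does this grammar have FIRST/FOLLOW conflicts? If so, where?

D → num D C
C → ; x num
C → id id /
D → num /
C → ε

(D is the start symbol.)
Yes. C → ';' x num with FOLLOW(C) on { ';' }; C → id id '/' with FOLLOW(C) on { 'id' }

Nullable non-terminals: C.

C: nullable alternative(s) C → ε; FOLLOW(C) = { $, ';', 'id' }
  C → ; x num: FIRST \ {ε} = { ';' } — overlaps FOLLOW(C) on { ';' }: CONFLICT
  C → id id /: FIRST \ {ε} = { 'id' } — overlaps FOLLOW(C) on { 'id' }: CONFLICT
  C → ε: FIRST \ {ε} = { } — this is the only nullable alternative, skip

D has no nullable alternative, so no FIRST/FOLLOW check is needed there.

So the grammar has 2 FIRST/FOLLOW conflicts (marked CONFLICT above).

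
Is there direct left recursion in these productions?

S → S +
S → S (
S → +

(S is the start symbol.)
Yes, S is left-recursive

Direct left recursion occurs when N → N α for some non-terminal N (the right-hand side begins with the left-hand side itself).

S → S +: LEFT RECURSIVE (starts with S)
S → S (: LEFT RECURSIVE (starts with S)
S → +: starts with '+'

The grammar has direct left recursion on: S.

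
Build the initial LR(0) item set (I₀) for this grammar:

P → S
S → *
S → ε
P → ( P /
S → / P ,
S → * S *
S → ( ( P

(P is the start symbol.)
First, augment the grammar with P' → P
I₀ = CLOSURE({ [P' → . P] }):
  [P' → . P] has the dot before P: add [P → . S], [P → . ( P /]
  [P → . S] has the dot before S: add [S → . *], [S → .], [S → . / P ,], [S → . * S *], [S → . ( ( P]
No further items can be added.

I₀ = { [P → . ( P /], [P → . S], [P' → . P], [S → . ( ( P], [S → . * S *], [S → . *], [S → . / P ,], [S → .] }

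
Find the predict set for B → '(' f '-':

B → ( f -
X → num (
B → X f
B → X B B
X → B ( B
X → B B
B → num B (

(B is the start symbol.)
{ '(' }

PREDICT(B → '(' f '-') = (FIRST(RHS) \ {ε}) ∪ (FOLLOW(B) if ε ∈ FIRST(RHS), i.e. RHS ⇒* ε)
FIRST('(' f '-') = { '(' }
ε ∉ FIRST('(' f '-'), so FOLLOW(B) is not added.
PREDICT(B → '(' f '-') = { '(' }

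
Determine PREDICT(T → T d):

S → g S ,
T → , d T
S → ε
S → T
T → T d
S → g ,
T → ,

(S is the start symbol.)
{ ',' }

PREDICT(T → T d) = (FIRST(RHS) \ {ε}) ∪ (FOLLOW(T) if ε ∈ FIRST(RHS), i.e. RHS ⇒* ε)
FIRST(T) = { ',' }
FIRST(T d) = { ',' }
ε ∉ FIRST(T d), so FOLLOW(T) is not added.
PREDICT(T → T d) = { ',' }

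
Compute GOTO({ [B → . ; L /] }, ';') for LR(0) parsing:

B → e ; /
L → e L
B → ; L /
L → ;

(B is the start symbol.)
{ [B → ; . L /], [L → . ;], [L → . e L] }

GOTO(I, ';') = CLOSURE({ [A → αX.β] : [A → α.Xβ] ∈ I, X = ';' })

Items with dot before ';', with the dot advanced:
  [B → . ; L /] → [B → ; . L /]
Closure of the advanced items:
  [B → ; . L /] has the dot before L: add [L → . e L], [L → . ;]

GOTO = { [B → ; . L /], [L → . ;], [L → . e L] }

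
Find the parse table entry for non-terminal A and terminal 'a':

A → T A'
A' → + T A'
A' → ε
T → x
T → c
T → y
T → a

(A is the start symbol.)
A → T A'

To find M[A, 'a'], we find productions for A where 'a' is in the predict set (PREDICT(N → α) = (FIRST(α) \ {ε}) ∪ (FOLLOW(N) if α ⇒* ε)).

Relevant sets:
  FIRST(T) = { 'a', 'c', 'x', 'y' }

A → T A': PREDICT = { 'a', 'c', 'x', 'y' }
  'a' is in predict set, so this production goes in M[A, 'a']

M[A, 'a'] = A → T A'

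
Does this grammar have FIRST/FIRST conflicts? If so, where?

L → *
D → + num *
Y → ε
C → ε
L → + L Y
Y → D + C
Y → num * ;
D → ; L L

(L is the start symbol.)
A FIRST/FIRST conflict occurs when two productions N → α and N → β for the same non-terminal have FIRST(α) ∩ FIRST(β) ≠ ∅ (with ε ∈ FIRST of a nullable right-hand side, so two nullable alternatives also conflict).

FIRST sets of the non-terminals at (or reachable through a nullable prefix from) the front of some alternative:
  FIRST(D) = { '+', ';' }

Productions for L:
  L → *: FIRST = { '*' }
  L → + L Y: FIRST = { '+' }
Productions for D:
  D → + num *: FIRST = { '+' }
  D → ; L L: FIRST = { ';' }
Productions for Y:
  Y → ε: FIRST = { ε }
  Y → D + C: FIRST = { '+', ';' }
  Y → num * ;: FIRST = { 'num' }
C has only one production, so no FIRST/FIRST conflict is possible there.

All alternatives of each non-terminal have pairwise disjoint FIRST sets.

Answer: No FIRST/FIRST conflicts.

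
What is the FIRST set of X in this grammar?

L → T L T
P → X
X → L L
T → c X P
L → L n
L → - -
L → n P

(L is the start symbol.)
To compute FIRST(X), examine every production with X on the left-hand side, reading each right-hand side left to right until a non-nullable symbol is reached.

FIRST sets of the other non-terminals involved (by the same procedure, iterated to a fixed point):
  FIRST(L) = { '-', 'c', 'n' }

From X → L L:
  - L is a non-terminal: add FIRST(L) \ {ε} = { '-', 'c', 'n' }
    L is not nullable, so stop

Collecting: FIRST(X) = { '-', 'c', 'n' }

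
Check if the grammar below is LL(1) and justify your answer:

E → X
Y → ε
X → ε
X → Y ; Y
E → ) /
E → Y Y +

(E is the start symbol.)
Relevant sets:
  FIRST(X) = { ';', ε }
  FIRST(Y) = { ε }
  FOLLOW(E) = { $ }
  FOLLOW(X) = { $ }

For E:
  PREDICT(E → X) = { $, ';' }
  PREDICT(E → ')' '/') = { ')' }
  PREDICT(E → Y Y '+') = { '+' }
For X:
  PREDICT(X → ε) = { $ }
  PREDICT(X → Y ';' Y) = { ';' }
Y has a single production, so nothing to check there.

All predict sets are disjoint. The grammar IS LL(1).

Answer: Yes, the grammar is LL(1).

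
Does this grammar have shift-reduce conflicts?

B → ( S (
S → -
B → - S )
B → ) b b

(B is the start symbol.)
A shift-reduce conflict occurs when an LR(0) state has both:
  - a complete (reduce) item [A → α .] (dot at the end), and
  - a shift item [B → β . c γ] (dot before a terminal).

Augment with B' → B and build the canonical LR(0) collection (I0 = CLOSURE({[B' → . B]}), then GOTO on every symbol after a dot until no new states appear). It has 12 states:
  I0: { [B → . ( S (], [B → . ) b b], [B → . - S )], [B' → . B] }  — shift
  I1: { [B → ( . S (], [S → . -] }  — shift
  I2: { [B → ) . b b] }  — shift
  I3: { [B → - . S )], [S → . -] }  — shift
  I4: { [B' → B .] }  — accept
  I5: { [S → - .] }  — reduce
  I6: { [B → - S . )] }  — shift
  I7: { [B → - S ) .] }  — reduce
  I8: { [B → ) b . b] }  — shift
  I9: { [B → ) b b .] }  — reduce
  I10: { [B → ( S . (] }  — shift
  I11: { [B → ( S ( .] }  — reduce

No state contains both a complete item and a shift item.

Answer: No shift-reduce conflicts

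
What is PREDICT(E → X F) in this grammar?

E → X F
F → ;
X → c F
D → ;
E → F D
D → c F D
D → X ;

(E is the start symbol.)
PREDICT(E → X F) = (FIRST(RHS) \ {ε}) ∪ (FOLLOW(E) if ε ∈ FIRST(RHS), i.e. RHS ⇒* ε)
FIRST(X) = { 'c' }
FIRST(X F) = { 'c' }
ε ∉ FIRST(X F), so FOLLOW(E) is not added.
PREDICT(E → X F) = { 'c' }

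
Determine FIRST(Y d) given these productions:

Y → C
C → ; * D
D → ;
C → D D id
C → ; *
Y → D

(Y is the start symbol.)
{ ';' }

FIRST sets of the non-terminals involved (from the grammar, by fixed-point iteration):
  FIRST(Y) = { ';' }

To compute FIRST(Y d), process the symbols left to right:
Symbol Y is a non-terminal. Add FIRST(Y) \ {ε} = { ';' }
Y is not nullable (ε ∉ FIRST(Y)), so stop here.
FIRST(Y d) = { ';' }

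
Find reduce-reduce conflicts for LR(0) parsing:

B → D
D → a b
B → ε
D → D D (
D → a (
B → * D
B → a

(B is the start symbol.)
No reduce-reduce conflicts

Augment with B' → B and build the canonical LR(0) collection (I0 = CLOSURE({[B' → . B]}), then GOTO on every symbol after a dot until no new states appear). It has 11 states:
  I0: { [B → . * D], [B → . D], [B → . a], [B → .], [B' → . B], [D → . D D (], [D → . a (], [D → . a b] }  — shift, reduce
  I1: { [B → * . D], [D → . D D (], [D → . a (], [D → . a b] }  — shift
  I2: { [B' → B .] }  — accept
  I3: { [B → D .], [D → . D D (], [D → . a (], [D → . a b], [D → D . D (] }  — shift, reduce
  I4: { [B → a .], [D → a . (], [D → a . b] }  — shift, reduce
  I5: { [D → a ( .] }  — reduce
  I6: { [D → a b .] }  — reduce
  I7: { [D → . D D (], [D → . a (], [D → . a b], [D → D . D (], [D → D D . (] }  — shift
  I8: { [D → a . (], [D → a . b] }  — shift
  I9: { [D → D D ( .] }  — reduce
  I10: { [B → * D .], [D → . D D (], [D → . a (], [D → . a b], [D → D . D (] }  — shift, reduce

No state contains more than one complete item.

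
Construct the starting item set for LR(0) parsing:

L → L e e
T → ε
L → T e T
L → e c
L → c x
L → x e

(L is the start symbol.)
{ [L → . L e e], [L → . T e T], [L → . c x], [L → . e c], [L → . x e], [L' → . L], [T → .] }

First, augment the grammar with L' → L
I₀ = CLOSURE({ [L' → . L] }):
  [L' → . L] has the dot before L: add [L → . L e e], [L → . T e T], [L → . e c], [L → . c x], [L → . x e]
  [L → . T e T] has the dot before T: add [T → .]
No further items can be added.

I₀ = { [L → . L e e], [L → . T e T], [L → . c x], [L → . e c], [L → . x e], [L' → . L], [T → .] }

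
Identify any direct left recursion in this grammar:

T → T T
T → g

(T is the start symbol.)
Direct left recursion occurs when N → N α for some non-terminal N (the right-hand side begins with the left-hand side itself).

T → T T: LEFT RECURSIVE (starts with T)
T → g: starts with g

The grammar has direct left recursion on: T.

Answer: Yes, T is left-recursive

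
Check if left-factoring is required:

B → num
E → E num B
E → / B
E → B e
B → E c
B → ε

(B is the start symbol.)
Left-factoring is needed when two productions for the same non-terminal
share a common prefix on the right-hand side.

Productions for B:
  B → num
  B → E c
  B → ε
Productions for E:
  E → E num B
  E → / B
  E → B e

No common prefixes found.

Answer: No, left-factoring is not needed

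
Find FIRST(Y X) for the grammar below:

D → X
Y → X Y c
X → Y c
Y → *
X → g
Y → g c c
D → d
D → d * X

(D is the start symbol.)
FIRST sets of the non-terminals involved (from the grammar, by fixed-point iteration):
  FIRST(Y) = { '*', 'g' }

To compute FIRST(Y X), process the symbols left to right:
Symbol Y is a non-terminal. Add FIRST(Y) \ {ε} = { '*', 'g' }
Y is not nullable (ε ∉ FIRST(Y)), so stop here.
FIRST(Y X) = { '*', 'g' }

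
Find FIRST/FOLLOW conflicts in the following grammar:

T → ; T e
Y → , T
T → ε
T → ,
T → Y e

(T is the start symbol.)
No FIRST/FOLLOW conflicts.

Nullable non-terminals: T.
FIRST sets used below: FIRST(Y) = { ',' }

T: nullable alternative(s) T → ε; FOLLOW(T) = { $, 'e' }
  T → ; T e: FIRST \ {ε} = { ';' } — disjoint from FOLLOW(T)
  T → ε: FIRST \ {ε} = { } — this is the only nullable alternative, skip
  T → ,: FIRST \ {ε} = { ',' } — disjoint from FOLLOW(T)
  T → Y e: FIRST \ {ε} = { ',' } — disjoint from FOLLOW(T)

Y has no nullable alternative, so no FIRST/FOLLOW check is needed there.

No FIRST/FOLLOW conflicts found.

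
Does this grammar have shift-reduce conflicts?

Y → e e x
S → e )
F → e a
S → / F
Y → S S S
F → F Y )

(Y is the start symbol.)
Augment with Y' → Y and build the canonical LR(0) collection (I0 = CLOSURE({[Y' → . Y]}), then GOTO on every symbol after a dot until no new states appear). It has 16 states:
  I0: { [S → . / F], [S → . e )], [Y → . S S S], [Y → . e e x], [Y' → . Y] }  — shift
  I1: { [F → . F Y )], [F → . e a], [S → / . F] }  — shift
  I2: { [S → . / F], [S → . e )], [Y → S . S S] }  — shift
  I3: { [Y' → Y .] }  — accept
  I4: { [S → e . )], [Y → e . e x] }  — shift
  I5: { [S → e ) .] }  — reduce
  I6: { [Y → e e . x] }  — shift
  I7: { [Y → e e x .] }  — reduce
  I8: { [S → . / F], [S → . e )], [Y → S S . S] }  — shift
  I9: { [S → e . )] }  — shift
  I10: { [Y → S S S .] }  — reduce
  I11: { [F → F . Y )], [S → . / F], [S → . e )], [S → / F .], [Y → . S S S], [Y → . e e x] }  — shift, reduce
  I12: { [F → e . a] }  — shift
  I13: { [F → e a .] }  — reduce
  I14: { [F → F Y . )] }  — shift
  I15: { [F → F Y ) .] }  — reduce

I11 contains reduce item [S → / F .] and shift items [S → . / F], [S → . e )], [Y → . e e x] — shift-reduce conflict.

Answer: Yes — I11: [S → / F .] vs [S → . / F]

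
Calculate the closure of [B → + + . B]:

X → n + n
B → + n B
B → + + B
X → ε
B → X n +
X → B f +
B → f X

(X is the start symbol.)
Start with: [B → + + . B]
  [B → + + . B] has the dot before B: add [B → . + n B], [B → . + + B], [B → . X n +], [B → . f X]
  [B → . X n +] has the dot before X: add [X → . n + n], [X → .], [X → . B f +]
No further items can be added.

CLOSURE = { [B → + + . B], [B → . + + B], [B → . + n B], [B → . X n +], [B → . f X], [X → . B f +], [X → . n + n], [X → .] }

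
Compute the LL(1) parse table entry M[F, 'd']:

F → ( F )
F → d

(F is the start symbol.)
To find M[F, 'd'], we find productions for F where 'd' is in the predict set (PREDICT(N → α) = (FIRST(α) \ {ε}) ∪ (FOLLOW(N) if α ⇒* ε)).

F → ( F ): PREDICT = { '(' }
F → d: PREDICT = { 'd' }
  'd' is in predict set, so this production goes in M[F, 'd']

M[F, 'd'] = F → d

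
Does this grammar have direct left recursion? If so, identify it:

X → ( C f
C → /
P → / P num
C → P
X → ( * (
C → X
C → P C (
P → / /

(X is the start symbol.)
No direct left recursion

Direct left recursion occurs when N → N α for some non-terminal N (the right-hand side begins with the left-hand side itself).

X → ( C f: starts with '('
C → /: starts with '/'
P → / P num: starts with '/'
C → P: starts with P
X → ( * (: starts with '('
C → X: starts with X
C → P C (: starts with P
P → / /: starts with '/'

No direct left recursion found.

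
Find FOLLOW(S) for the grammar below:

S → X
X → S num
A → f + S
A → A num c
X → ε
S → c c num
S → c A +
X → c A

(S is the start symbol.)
To compute FOLLOW(S), find every occurrence of S on a right-hand side N → α S β: add FIRST(β) \ {ε}, and if β is empty or nullable also add FOLLOW(N). Iterate to a fixed point.

S is the start symbol, so $ ∈ FOLLOW(S).
In X → S num: S is followed by num, add FIRST(num) \ {ε} = { 'num' }
In A → f + S: S is at the end, add FOLLOW(A)

The FOLLOW sets referred to above (computed the same way, to a fixed point):
  FOLLOW(A) = { $, '+', 'num' }

Taking the union: FOLLOW(S) = { $, '+', 'num' }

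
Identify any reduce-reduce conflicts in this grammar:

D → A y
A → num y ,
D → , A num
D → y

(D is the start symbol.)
No reduce-reduce conflicts

A reduce-reduce conflict occurs when an LR(0) state has two complete items [A → α .] and [B → β .] — both call for a reduction, and with no lookahead the parser cannot choose between them.

Augment with D' → D and build the canonical LR(0) collection (I0 = CLOSURE({[D' → . D]}), then GOTO on every symbol after a dot until no new states appear). It has 11 states:
  I0: { [A → . num y ,], [D → . , A num], [D → . A y], [D → . y], [D' → . D] }  — shift
  I1: { [A → . num y ,], [D → , . A num] }  — shift
  I2: { [D → A . y] }  — shift
  I3: { [D' → D .] }  — accept
  I4: { [A → num . y ,] }  — shift
  I5: { [D → y .] }  — reduce
  I6: { [A → num y . ,] }  — shift
  I7: { [A → num y , .] }  — reduce
  I8: { [D → A y .] }  — reduce
  I9: { [D → , A . num] }  — shift
  I10: { [D → , A num .] }  — reduce

No state contains more than one complete item.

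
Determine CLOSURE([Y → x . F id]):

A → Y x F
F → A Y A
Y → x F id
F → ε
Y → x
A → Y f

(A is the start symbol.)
{ [A → . Y f], [A → . Y x F], [F → . A Y A], [F → .], [Y → . x F id], [Y → . x], [Y → x . F id] }

To compute CLOSURE, for each item [A → α.Bβ] where B is a non-terminal, add [B → .γ] for all productions B → γ; repeat for the newly added items until nothing changes.

Start with: [Y → x . F id]
  [Y → x . F id] has the dot before F: add [F → . A Y A], [F → .]
  [F → . A Y A] has the dot before A: add [A → . Y x F], [A → . Y f]
  [A → . Y x F] has the dot before Y: add [Y → . x F id], [Y → . x]
No further items can be added.

CLOSURE = { [A → . Y f], [A → . Y x F], [F → . A Y A], [F → .], [Y → . x F id], [Y → . x], [Y → x . F id] }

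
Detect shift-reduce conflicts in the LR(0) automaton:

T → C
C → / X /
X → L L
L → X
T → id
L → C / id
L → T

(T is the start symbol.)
Yes — I5: [T → C .] vs [L → C . / id]; I8: [L → X .] vs [C → / X . /]; I10: [X → L L .] vs [C → . / X /]

A shift-reduce conflict occurs when an LR(0) state has both:
  - a complete (reduce) item [A → α .] (dot at the end), and
  - a shift item [B → β . c γ] (dot before a terminal).

Augment with T' → T and build the canonical LR(0) collection (I0 = CLOSURE({[T' → . T]}), then GOTO on every symbol after a dot until no new states appear). It has 14 states:
  I0: { [C → . / X /], [T → . C], [T → . id], [T' → . T] }  — shift
  I1: { [C → . / X /], [C → / . X /], [L → . C / id], [L → . T], [L → . X], [T → . C], [T → . id], [X → . L L] }  — shift
  I2: { [T → C .] }  — reduce
  I3: { [T' → T .] }  — accept
  I4: { [T → id .] }  — reduce
  I5: { [L → C . / id], [T → C .] }  — shift, reduce
  I6: { [C → . / X /], [L → . C / id], [L → . T], [L → . X], [T → . C], [T → . id], [X → . L L], [X → L . L] }  — shift
  I7: { [L → T .] }  — reduce
  I8: { [C → / X . /], [L → X .] }  — shift, reduce
  I9: { [C → / X / .] }  — reduce
  I10: { [C → . / X /], [L → . C / id], [L → . T], [L → . X], [T → . C], [T → . id], [X → . L L], [X → L . L], [X → L L .] }  — shift, reduce
  I11: { [L → X .] }  — reduce
  I12: { [L → C / . id] }  — shift
  I13: { [L → C / id .] }  — reduce

I5 contains reduce item [T → C .] and shift item [L → C . / id] — shift-reduce conflict.
I8 contains reduce item [L → X .] and shift item [C → / X . /] — shift-reduce conflict.
I10 contains reduce item [X → L L .] and shift items [C → . / X /], [T → . id] — shift-reduce conflict.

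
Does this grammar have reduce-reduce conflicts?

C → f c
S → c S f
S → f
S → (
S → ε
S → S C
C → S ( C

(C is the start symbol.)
A reduce-reduce conflict occurs when an LR(0) state has two complete items [A → α .] and [B → β .] — both call for a reduction, and with no lookahead the parser cannot choose between them.

Augment with C' → C and build the canonical LR(0) collection (I0 = CLOSURE({[C' → . C]}), then GOTO on every symbol after a dot until no new states appear). It has 13 states:
  I0: { [C → . S ( C], [C → . f c], [C' → . C], [S → . (], [S → . S C], [S → . c S f], [S → . f], [S → .] }  — shift, reduce
  I1: { [S → ( .] }  — reduce
  I2: { [C' → C .] }  — accept
  I3: { [C → . S ( C], [C → . f c], [C → S . ( C], [S → . (], [S → . S C], [S → . c S f], [S → . f], [S → .], [S → S . C] }  — shift, reduce
  I4: { [S → . (], [S → . S C], [S → . c S f], [S → . f], [S → .], [S → c . S f] }  — shift, reduce
  I5: { [C → f . c], [S → f .] }  — shift, reduce
  I6: { [C → f c .] }  — reduce
  I7: { [C → . S ( C], [C → . f c], [S → . (], [S → . S C], [S → . c S f], [S → . f], [S → .], [S → S . C], [S → c S . f] }  — shift, reduce
  I8: { [S → f .] }  — reduce
  I9: { [S → S C .] }  — reduce
  I10: { [C → f . c], [S → c S f .], [S → f .] }  — shift, 2 reduces
  I11: { [C → . S ( C], [C → . f c], [C → S ( . C], [S → ( .], [S → . (], [S → . S C], [S → . c S f], [S → . f], [S → .] }  — shift, 2 reduces
  I12: { [C → S ( C .] }  — reduce

I10 contains complete items [S → c S f .], [S → f .] — reduce-reduce conflict.
I11 contains complete items [S → .], [S → ( .] — reduce-reduce conflict.

Answer: Yes — I10: [S → c S f .] vs [S → f .]; I11: [S → .] vs [S → ( .]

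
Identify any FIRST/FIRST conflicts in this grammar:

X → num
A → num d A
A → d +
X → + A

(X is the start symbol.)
No FIRST/FIRST conflicts.

A FIRST/FIRST conflict occurs when two productions N → α and N → β for the same non-terminal have FIRST(α) ∩ FIRST(β) ≠ ∅ (with ε ∈ FIRST of a nullable right-hand side, so two nullable alternatives also conflict).

Productions for X:
  X → num: FIRST = { 'num' }
  X → + A: FIRST = { '+' }
Productions for A:
  A → num d A: FIRST = { 'num' }
  A → d +: FIRST = { 'd' }

All alternatives of each non-terminal have pairwise disjoint FIRST sets.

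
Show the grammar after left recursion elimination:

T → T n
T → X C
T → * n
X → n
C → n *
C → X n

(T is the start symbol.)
T is directly left-recursive. The standard transformation for
  A → A α₁ | ... | A α_m | β₁ | ... | β_n
is
  A  → β₁ A' | ... | β_n A'
  A' → α₁ A' | ... | α_m A' | ε

T → X C becomes T → X C T'
T → * n becomes T → * n T'
T → T n becomes T' → n T'
Add T' → ε

Productions for other non-terminals are unchanged:
  X → n
  C → n *
  C → X n

Resulting grammar:
T → X C T'
T → * n T'
T' → n T'
T' → ε
X → n
C → n *
C → X n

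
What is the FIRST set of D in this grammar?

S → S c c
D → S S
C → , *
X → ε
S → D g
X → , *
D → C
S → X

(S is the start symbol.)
{ ',', 'c', 'g', ε }

FIRST sets of the other non-terminals involved (by the same procedure, iterated to a fixed point):
  FIRST(S) = { ',', 'c', 'g', ε }
  FIRST(C) = { ',' }

From D → S S:
  - S is a non-terminal: add FIRST(S) \ {ε} = { ',', 'c', 'g' }
    S is nullable, so continue to the next symbol
  - S is a non-terminal: add FIRST(S) \ {ε} = { ',', 'c', 'g' }
    S is nullable and nothing follows, so the whole right-hand side can vanish: ε ∈ FIRST(D)
From D → C:
  - C is a non-terminal: add FIRST(C) \ {ε} = { ',' }
    C is not nullable, so stop

Collecting: FIRST(D) = { ',', 'c', 'g', ε }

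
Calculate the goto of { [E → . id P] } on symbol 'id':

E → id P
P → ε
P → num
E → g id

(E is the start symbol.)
{ [E → id . P], [P → . num], [P → .] }

GOTO(I, 'id') = CLOSURE({ [A → αX.β] : [A → α.Xβ] ∈ I, X = 'id' })

Items with dot before 'id', with the dot advanced:
  [E → . id P] → [E → id . P]
Closure of the advanced items:
  [E → id . P] has the dot before P: add [P → .], [P → . num]

GOTO = { [E → id . P], [P → . num], [P → .] }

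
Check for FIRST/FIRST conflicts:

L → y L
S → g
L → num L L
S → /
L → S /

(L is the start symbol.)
A FIRST/FIRST conflict occurs when two productions N → α and N → β for the same non-terminal have FIRST(α) ∩ FIRST(β) ≠ ∅ (with ε ∈ FIRST of a nullable right-hand side, so two nullable alternatives also conflict).

FIRST sets of the non-terminals at (or reachable through a nullable prefix from) the front of some alternative:
  FIRST(S) = { '/', 'g' }

Productions for L:
  L → y L: FIRST = { 'y' }
  L → num L L: FIRST = { 'num' }
  L → S /: FIRST = { '/', 'g' }
Productions for S:
  S → g: FIRST = { 'g' }
  S → /: FIRST = { '/' }

All alternatives of each non-terminal have pairwise disjoint FIRST sets.

Answer: No FIRST/FIRST conflicts.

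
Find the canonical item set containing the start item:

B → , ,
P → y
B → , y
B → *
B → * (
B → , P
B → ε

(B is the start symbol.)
{ [B → . * (], [B → . *], [B → . , ,], [B → . , P], [B → . , y], [B → .], [B' → . B] }

First, augment the grammar with B' → B
I₀ = CLOSURE({ [B' → . B] }):
  [B' → . B] has the dot before B: add [B → . , ,], [B → . , y], [B → . *], [B → . * (], [B → . , P], [B → .]
No further items can be added.

I₀ = { [B → . * (], [B → . *], [B → . , ,], [B → . , P], [B → . , y], [B → .], [B' → . B] }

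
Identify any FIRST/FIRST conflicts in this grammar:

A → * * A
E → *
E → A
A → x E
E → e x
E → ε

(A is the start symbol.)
A FIRST/FIRST conflict occurs when two productions N → α and N → β for the same non-terminal have FIRST(α) ∩ FIRST(β) ≠ ∅ (with ε ∈ FIRST of a nullable right-hand side, so two nullable alternatives also conflict).

FIRST sets of the non-terminals at (or reachable through a nullable prefix from) the front of some alternative:
  FIRST(A) = { '*', 'x' }

Productions for A:
  A → * * A: FIRST = { '*' }
  A → x E: FIRST = { 'x' }
Productions for E:
  E → *: FIRST = { '*' }
  E → A: FIRST = { '*', 'x' }
  E → e x: FIRST = { 'e' }
  E → ε: FIRST = { ε }

Conflict for E: E → * and E → A
  Overlap: { '*' }

Answer: Yes. E → '*' / E → A on { '*' }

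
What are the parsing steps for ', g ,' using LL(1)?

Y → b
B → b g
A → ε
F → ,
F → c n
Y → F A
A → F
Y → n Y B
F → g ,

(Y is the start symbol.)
LL(1) parsing maintains a stack (initially the start symbol over $) and the input. At each step: if the stack top is a terminal, match it against the current input token; if it is a non-terminal N, replace it with the RHS of M[N, lookahead] (the unique production whose predict set contains the lookahead).

Stack is shown with the top on the left.

Stack  Input    Action
----------------------
Y $    , g , $  output Y → F A
F A $  , g , $  output F → ,
, A $  , g , $  match ','
A $    g , $    output A → F
F $    g , $    output F → g ,
g , $  g , $    match 'g'
, $    , $      match ','
$      $        accept

The string is accepted.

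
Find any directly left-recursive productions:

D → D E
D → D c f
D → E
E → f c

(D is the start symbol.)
D → D E: LEFT RECURSIVE (starts with D)
D → D c f: LEFT RECURSIVE (starts with D)
D → E: starts with E
E → f c: starts with f

The grammar has direct left recursion on: D.

Answer: Yes, D is left-recursive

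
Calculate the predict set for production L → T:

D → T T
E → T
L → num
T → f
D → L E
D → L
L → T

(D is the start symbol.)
PREDICT(L → T) = (FIRST(RHS) \ {ε}) ∪ (FOLLOW(L) if ε ∈ FIRST(RHS), i.e. RHS ⇒* ε)
FIRST(T) = { 'f' }
FIRST(T) = { 'f' }
ε ∉ FIRST(T), so FOLLOW(L) is not added.
PREDICT(L → T) = { 'f' }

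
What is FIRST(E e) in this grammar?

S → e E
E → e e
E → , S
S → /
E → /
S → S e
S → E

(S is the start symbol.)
FIRST sets of the non-terminals involved (from the grammar, by fixed-point iteration):
  FIRST(E) = { ',', '/', 'e' }

To compute FIRST(E e), process the symbols left to right:
Symbol E is a non-terminal. Add FIRST(E) \ {ε} = { ',', '/', 'e' }
E is not nullable (ε ∉ FIRST(E)), so stop here.
FIRST(E e) = { ',', '/', 'e' }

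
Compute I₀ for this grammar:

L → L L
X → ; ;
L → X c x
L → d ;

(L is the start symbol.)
{ [L → . L L], [L → . X c x], [L → . d ;], [L' → . L], [X → . ; ;] }

First, augment the grammar with L' → L
I₀ = CLOSURE({ [L' → . L] }):
  [L' → . L] has the dot before L: add [L → . L L], [L → . X c x], [L → . d ;]
  [L → . X c x] has the dot before X: add [X → . ; ;]
No further items can be added.

I₀ = { [L → . L L], [L → . X c x], [L → . d ;], [L' → . L], [X → . ; ;] }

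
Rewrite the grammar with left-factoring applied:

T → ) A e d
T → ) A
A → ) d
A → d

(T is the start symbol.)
Left-factoring transforms A → αβ₁ | αβ₂ into A → αA' and A' → β₁ | β₂
(α is the longest common prefix among the alternatives). Repeat until
no nonterminal has two alternatives with a common prefix.

Round 1: T has alternatives sharing prefix ') A'. Introduce T': T → ) A T'
  Add: T' → e d
  Add: T' → ε

No remaining common prefixes — done.

Resulting grammar:
T → ) A T'
T' → e d
T' → ε
A → ) d
A → d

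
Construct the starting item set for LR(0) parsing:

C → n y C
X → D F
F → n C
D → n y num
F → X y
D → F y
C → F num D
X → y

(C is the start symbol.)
First, augment the grammar with C' → C
I₀ = CLOSURE({ [C' → . C] }):
  [C' → . C] has the dot before C: add [C → . n y C], [C → . F num D]
  [C → . F num D] has the dot before F: add [F → . n C], [F → . X y]
  [F → . X y] has the dot before X: add [X → . D F], [X → . y]
  [X → . D F] has the dot before D: add [D → . n y num], [D → . F y]
No further items can be added.

I₀ = { [C → . F num D], [C → . n y C], [C' → . C], [D → . F y], [D → . n y num], [F → . X y], [F → . n C], [X → . D F], [X → . y] }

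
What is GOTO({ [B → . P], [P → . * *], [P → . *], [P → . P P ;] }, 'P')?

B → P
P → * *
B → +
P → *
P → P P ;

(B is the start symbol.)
GOTO(I, 'P') = CLOSURE({ [A → αX.β] : [A → α.Xβ] ∈ I, X = 'P' })

Items with dot before 'P', with the dot advanced:
  [B → . P] → [B → P .]
  [P → . P P ;] → [P → P . P ;]
Closure of the advanced items:
  [P → P . P ;] has the dot before P: add [P → . * *], [P → . *], [P → . P P ;]

GOTO = { [B → P .], [P → . * *], [P → . *], [P → . P P ;], [P → P . P ;] }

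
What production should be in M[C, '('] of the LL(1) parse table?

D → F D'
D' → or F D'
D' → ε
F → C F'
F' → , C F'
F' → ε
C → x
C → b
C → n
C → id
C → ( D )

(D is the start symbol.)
To find M[C, '('], we find productions for C where '(' is in the predict set (PREDICT(N → α) = (FIRST(α) \ {ε}) ∪ (FOLLOW(N) if α ⇒* ε)).

C → x: PREDICT = { 'x' }
C → b: PREDICT = { 'b' }
C → n: PREDICT = { 'n' }
C → id: PREDICT = { 'id' }
C → ( D ): PREDICT = { '(' }
  '(' is in predict set, so this production goes in M[C, '(']

M[C, '('] = C → ( D )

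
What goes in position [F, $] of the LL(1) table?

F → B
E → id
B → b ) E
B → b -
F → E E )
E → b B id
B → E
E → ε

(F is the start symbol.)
To find M[F, $], we find productions for F where $ is in the predict set (PREDICT(N → α) = (FIRST(α) \ {ε}) ∪ (FOLLOW(N) if α ⇒* ε)).

Relevant sets:
  FIRST(B) = { 'b', 'id', ε }
  FIRST(E) = { 'b', 'id', ε }
  FOLLOW(F) = { $ }

F → B: PREDICT = { $, 'b', 'id' }
  $ is in predict set, so this production goes in M[F, $]
F → E E ): PREDICT = { ')', 'b', 'id' }

M[F, $] = F → B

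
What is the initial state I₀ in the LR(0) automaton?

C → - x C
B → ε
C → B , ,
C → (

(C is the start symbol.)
First, augment the grammar with C' → C
I₀ = CLOSURE({ [C' → . C] }):
  [C' → . C] has the dot before C: add [C → . - x C], [C → . B , ,], [C → . (]
  [C → . B , ,] has the dot before B: add [B → .]
No further items can be added.

I₀ = { [B → .], [C → . (], [C → . - x C], [C → . B , ,], [C' → . C] }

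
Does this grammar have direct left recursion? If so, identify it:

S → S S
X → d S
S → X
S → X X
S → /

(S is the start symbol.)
Direct left recursion occurs when N → N α for some non-terminal N (the right-hand side begins with the left-hand side itself).

S → S S: LEFT RECURSIVE (starts with S)
X → d S: starts with d
S → X: starts with X
S → X X: starts with X
S → /: starts with '/'

The grammar has direct left recursion on: S.

Answer: Yes, S is left-recursive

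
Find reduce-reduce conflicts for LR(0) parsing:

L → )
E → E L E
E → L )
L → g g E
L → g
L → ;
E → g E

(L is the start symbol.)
Augment with L' → L and build the canonical LR(0) collection (I0 = CLOSURE({[L' → . L]}), then GOTO on every symbol after a dot until no new states appear). It has 15 states:
  I0: { [L → . )], [L → . ;], [L → . g g E], [L → . g], [L' → . L] }  — shift
  I1: { [L → ) .] }  — reduce
  I2: { [L → ; .] }  — reduce
  I3: { [L' → L .] }  — accept
  I4: { [L → g . g E], [L → g .] }  — shift, reduce
  I5: { [E → . E L E], [E → . L )], [E → . g E], [L → . )], [L → . ;], [L → . g g E], [L → . g], [L → g g . E] }  — shift
  I6: { [E → E . L E], [L → . )], [L → . ;], [L → . g g E], [L → . g], [L → g g E .] }  — shift, reduce
  I7: { [E → L . )] }  — shift
  I8: { [E → . E L E], [E → . L )], [E → . g E], [E → g . E], [L → . )], [L → . ;], [L → . g g E], [L → . g], [L → g . g E], [L → g .] }  — shift, reduce
  I9: { [E → E . L E], [E → g E .], [L → . )], [L → . ;], [L → . g g E], [L → . g] }  — shift, reduce
  I10: { [E → . E L E], [E → . L )], [E → . g E], [E → g . E], [L → . )], [L → . ;], [L → . g g E], [L → . g], [L → g . g E], [L → g .], [L → g g . E] }  — shift, reduce
  I11: { [E → E . L E], [E → g E .], [L → . )], [L → . ;], [L → . g g E], [L → . g], [L → g g E .] }  — shift, 2 reduces
  I12: { [E → . E L E], [E → . L )], [E → . g E], [E → E L . E], [L → . )], [L → . ;], [L → . g g E], [L → . g] }  — shift
  I13: { [E → E . L E], [E → E L E .], [L → . )], [L → . ;], [L → . g g E], [L → . g] }  — shift, reduce
  I14: { [E → L ) .] }  — reduce

I11 contains complete items [E → g E .], [L → g g E .] — reduce-reduce conflict.

Answer: Yes — I11: [E → g E .] vs [L → g g E .]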